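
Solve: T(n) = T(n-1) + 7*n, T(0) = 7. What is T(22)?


Expanding the recurrence:
T(22) = T(21) + 7*22
       = T(20) + 7*21 + 7*22
       ...
       = T(0) + 7*(1 + 2 + ... + 22)
       = 7 + 7 * 22*23/2
       = 7 + 7 * 253
       = 7 + 1771 = 1778


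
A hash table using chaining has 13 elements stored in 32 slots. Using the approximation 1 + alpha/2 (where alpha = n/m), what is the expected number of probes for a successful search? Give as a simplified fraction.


Load factor alpha = n/m = 13/32
Expected probes = 1 + alpha/2 = 1 + 13/(2*32)
= 1 + 13/64
= 64/64 + 13/64
= 77/64


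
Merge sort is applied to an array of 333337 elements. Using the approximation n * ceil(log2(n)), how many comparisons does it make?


Merge sort divides the array into halves recursively.
Number of levels = ceil(log2(333337)) = 19
At each level, approximately n = 333337 comparisons are needed for merging.
Total comparisons ~ n * ceil(log2(n)) = 333337 * 19 = 6333403


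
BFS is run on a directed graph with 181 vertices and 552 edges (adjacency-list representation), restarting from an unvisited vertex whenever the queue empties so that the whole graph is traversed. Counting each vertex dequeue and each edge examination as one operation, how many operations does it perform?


A full BFS traversal dequeues each vertex exactly once and examines each directed edge exactly once.
V = 181 (vertex processing cost)
E = 552 (edge examination cost)
Total operations proportional to V + E = 181 + 552 = 733


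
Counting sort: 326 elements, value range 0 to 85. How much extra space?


n = 326 (output array)
k = 86 (count array for 86 distinct values)
Extra space = 326 + 86 = 412


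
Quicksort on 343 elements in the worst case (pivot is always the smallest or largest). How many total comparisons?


In the worst case, each partition step picks the worst pivot:
  Partition 1: 342 comparisons (n-1 elements to compare)
  Partition 2: 341 comparisons
  Partition 3: 340 comparisons
  Partition 4: 339 comparisons
  Partition 5: 338 comparisons
  ...
  Last partition: 0 comparisons
Total = (n-1) + (n-2) + ... + 1 + 0 = n*(n-1)/2
= 343*342/2 = 58653


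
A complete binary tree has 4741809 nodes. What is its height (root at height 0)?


In a complete binary tree, level k holds nodes 2^k .. 2^(k+1)-1 (1-indexed).
Height = floor(log2(n)) = floor(log2(4741809)) = 22
Check: 2^22 = 4194304 <= 4741809 < 8388608 = 2^23


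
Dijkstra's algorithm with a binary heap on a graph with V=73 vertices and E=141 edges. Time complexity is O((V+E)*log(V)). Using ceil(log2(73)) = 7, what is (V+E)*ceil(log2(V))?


Dijkstra with a binary heap: each vertex is extracted once, each edge may relax once.
Each heap operation costs O(log V).
V + E = 73 + 141 = 214
ceil(log2(73)) = 7 (since 2^6 = 64 < 73 <= 128 = 2^7)
Total heap work = (V+E) * ceil(log2(V)) = 214 * 7 = 1498


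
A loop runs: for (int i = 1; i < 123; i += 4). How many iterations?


Loop starts at i = 1, increments by 4, stops when i >= 123.
Number of iterations = ceil((123 - 1) / 4)
= ceil(122 / 4)
= 31


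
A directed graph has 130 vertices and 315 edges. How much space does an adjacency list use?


Adjacency list: one list head per vertex + one entry per edge
Vertex heads: 130
Edge entries: 315
Total = 130 + 315 = 445


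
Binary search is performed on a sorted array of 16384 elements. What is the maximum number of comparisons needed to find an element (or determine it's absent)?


Binary search halves the search space each comparison:
  Step 1: search space = 16384 -> 8192
  Step 2: search space = 8192 -> 4096
  Step 3: search space = 4096 -> 2048
  Step 4: search space = 2048 -> 1024
  Step 5: search space = 1024 -> 512
  Step 6: search space = 512 -> 256
  Step 7: search space = 256 -> 128
  Step 8: search space = 128 -> 64
  Step 9: search space = 64 -> 32
  Step 10: search space = 32 -> 16
  Step 11: search space = 16 -> 8
  Step 12: search space = 8 -> 4
  Step 13: search space = 4 -> 2
  Step 14: search space = 2 -> 1
  Step 15: search space = 1 (final check)
Maximum comparisons = floor(log2(16384)) + 1 = 14 + 1 = 15


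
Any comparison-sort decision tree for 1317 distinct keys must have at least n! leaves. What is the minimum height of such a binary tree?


A binary decision tree of height h has at most 2^h leaves and needs at least n! of them, so h >= ceil(log2(n!)).
1317! is far too large to multiply out, so use Stirling's series:
  ln(n!) ~ n ln n - n + (1/2) ln(2 pi n) + 1/(12n)  (error below 1/(360 n^3), negligible here)
  ln(1317) = 7.1831117
  n ln n = 1317 * 7.1831117 = 9460.1581
  (1/2) ln(2 pi * 1317) = (1/2) ln(8274.9550) = 4.5105
  1/(12*1317) = 0.0001
  ln(1317!) ~ 9460.1581 - 1317 + 4.5105 + 0.0001 = 8147.6687
Convert to base 2: log2(1317!) = 8147.6687 / ln 2 = 8147.6687 / 0.69314718 = 11754.6012
ceil(11754.6012) = 11755


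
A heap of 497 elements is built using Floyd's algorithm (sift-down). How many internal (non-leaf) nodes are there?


Leaf nodes occupy roughly half the array.
Sift-down is called for each internal node, starting from the last one.
Internal nodes = floor(n/2) = floor(497/2) = 248


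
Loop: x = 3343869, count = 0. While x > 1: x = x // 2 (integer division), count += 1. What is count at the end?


The variable x halves each step:
x = 3343869 -> 1671934 -> 835967 -> 417983 -> 208991 -> 104495 -> 52247 -> 26123 -> 13061 -> 6530 -> 3265 -> 1632 -> 816 -> 408 -> 204 -> 102 -> 51 -> 25 -> 12 -> 6 -> 3 -> 1
Number of halvings = floor(log2(3343869)) = 21


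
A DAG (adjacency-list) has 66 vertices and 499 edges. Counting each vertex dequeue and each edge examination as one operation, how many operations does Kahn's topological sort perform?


V = 66 (vertex processing)
E = 499 (edge processing)
V + E = 66 + 499 = 565


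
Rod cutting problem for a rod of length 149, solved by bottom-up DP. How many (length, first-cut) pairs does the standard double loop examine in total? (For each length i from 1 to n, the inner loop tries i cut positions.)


For each subproblem length i = 1..149, the inner loop considers i possible first cuts.
Total = 1 + 2 + ... + 149
= 149*(149+1)/2
= 149*150/2 = 11175


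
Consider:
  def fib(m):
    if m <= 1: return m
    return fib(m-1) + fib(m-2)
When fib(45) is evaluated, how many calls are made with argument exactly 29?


Let N(m) = number of times fib(m) is called while evaluating fib(45).
N(45) = 1 (the initial call).
N(44) = 1 (only fib(45) calls it).
For 1 <= m <= 43: fib(m) is called by fib(m+1) and fib(m+2), so
  N(m) = N(m+1) + N(m+2).
fib(0) is called only by fib(2), so N(0) = N(2).
Walk down from m=45:
  N(45)=1, N(44)=1, N(43)=2, N(42)=3, N(41)=5, N(40)=8, N(39)=13, N(38)=21, N(37)=34, N(36)=55, N(35)=89, N(34)=144, N(33)=233, N(32)=377, N(31)=610, N(30)=987, N(29)=1597
N(29) = 1597


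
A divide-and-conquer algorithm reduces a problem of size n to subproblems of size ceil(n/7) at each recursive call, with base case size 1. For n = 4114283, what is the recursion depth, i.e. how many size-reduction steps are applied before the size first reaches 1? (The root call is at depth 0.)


Each step divides the size by 7 (rounding up); after k steps the size is ceil(n/7^k), which equals 1 exactly when 7^k >= n.
So the depth is the smallest k with 7^k >= 4114283, i.e. ceil(log_7(4114283)).
7^7 = 823543 < 4114283 <= 5764801 = 7^8
Recursion depth = 8


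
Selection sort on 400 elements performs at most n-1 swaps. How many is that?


Each of the 399 passes places one element in its final position.
Pass 1: swap minimum into position 0
Pass 2: swap minimum of remaining into position 1
...
Pass 399: last two elements, one swap
Maximum swaps = 400 - 1 = 399


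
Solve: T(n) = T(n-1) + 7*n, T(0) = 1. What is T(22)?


Expanding the recurrence:
T(22) = T(21) + 7*22
       = T(20) + 7*21 + 7*22
       ...
       = T(0) + 7*(1 + 2 + ... + 22)
       = 1 + 7 * 22*23/2
       = 1 + 7 * 253
       = 1 + 1771 = 1772


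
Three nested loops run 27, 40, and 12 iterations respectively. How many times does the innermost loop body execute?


Loop 1 (outermost): 27 iterations
Loop 2 (middle): 40 iterations per outer
Loop 3 (innermost): 12 iterations per middle
Total = 27 * 40 * 12 = 12960


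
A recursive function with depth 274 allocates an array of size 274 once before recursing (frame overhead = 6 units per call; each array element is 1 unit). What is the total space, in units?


Array allocation: 274 units (allocated once)
Stack frames: 274 deep * 6 per frame = 1644 units
Total = 274 + 1644 = 1918


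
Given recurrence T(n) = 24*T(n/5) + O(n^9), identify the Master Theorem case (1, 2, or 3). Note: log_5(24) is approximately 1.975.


Master Theorem parameters: a=24, b=5, c=9
log_b(a) = 1.975
Compare b^c with a: 5^9 = 1953125 > 24, so c > log_b(a).
Comparing c=9 vs log_b(a)=1.975:
9 > 1.975 => Case 3
Result: T(n) = O(n^9)
Master Theorem case = 3


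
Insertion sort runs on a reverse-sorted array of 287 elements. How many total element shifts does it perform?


Sum of shifts = 1 + 2 + 3 + ... + 286
= 287 * 286 / 2
= 82082 / 2
= 41041


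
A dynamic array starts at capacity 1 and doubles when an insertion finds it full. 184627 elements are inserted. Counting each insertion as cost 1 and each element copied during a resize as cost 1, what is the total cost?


n = 184627
Insertion costs: 184627
Resizes copy 1, 2, 4, ... up to the largest power of 2 that is <= n-1 = 184626, i.e. 131072.
Copy costs = 1 + 2 + 4 + 8 + 16 + 32 + 64 + 128 + 256 + 512 + 1024 + 2048 + 4096 + 8192 + 16384 + 32768 + 65536 + 131072 = 262143
Total = 184627 + 262143 = 446770


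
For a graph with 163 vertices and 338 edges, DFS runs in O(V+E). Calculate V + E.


A full DFS traversal visits each vertex once and examines each edge once.
V = 163
E = 338
Sum = 163 + 338 = 501


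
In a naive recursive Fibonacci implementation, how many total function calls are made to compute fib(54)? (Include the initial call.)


Let C(m) = total calls to evaluate fib(m). Then C(0)=C(1)=1, and
C(m) = 1 + C(m-1) + C(m-2) for m >= 2.
Build the table (each entry = 1 + previous two):
  C(0) = 1
  C(1) = 1
  C(2) = 1 + 1 + 1 = 3
  C(3) = 1 + 3 + 1 = 5
  C(4) = 1 + 5 + 3 = 9
  C(5) = 1 + 9 + 5 = 15
  C(6) = 1 + 15 + 9 = 25
  C(7) = 1 + 25 + 15 = 41
  C(8) = 1 + 41 + 25 = 67
  C(9) = 1 + 67 + 41 = 109
  C(10) = 1 + 109 + 67 = 177
  C(11) = 1 + 177 + 109 = 287
  C(12) = 1 + 287 + 177 = 465
  C(13) = 1 + 465 + 287 = 753
  C(14) = 1 + 753 + 465 = 1219
  C(15) = 1 + 1219 + 753 = 1973
  C(16) = 1 + 1973 + 1219 = 3193
  C(17) = 1 + 3193 + 1973 = 5167
  C(18) = 1 + 5167 + 3193 = 8361
  C(19) = 1 + 8361 + 5167 = 13529
  C(20) = 1 + 13529 + 8361 = 21891
  C(21) = 1 + 21891 + 13529 = 35421
  C(22) = 1 + 35421 + 21891 = 57313
  C(23) = 1 + 57313 + 35421 = 92735
  C(24) = 1 + 92735 + 57313 = 150049
  C(25) = 1 + 150049 + 92735 = 242785
  C(26) = 1 + 242785 + 150049 = 392835
  C(27) = 1 + 392835 + 242785 = 635621
  C(28) = 1 + 635621 + 392835 = 1028457
  C(29) = 1 + 1028457 + 635621 = 1664079
  C(30) = 1 + 1664079 + 1028457 = 2692537
  C(31) = 1 + 2692537 + 1664079 = 4356617
  C(32) = 1 + 4356617 + 2692537 = 7049155
  C(33) = 1 + 7049155 + 4356617 = 11405773
  C(34) = 1 + 11405773 + 7049155 = 18454929
  C(35) = 1 + 18454929 + 11405773 = 29860703
  C(36) = 1 + 29860703 + 18454929 = 48315633
  C(37) = 1 + 48315633 + 29860703 = 78176337
  C(38) = 1 + 78176337 + 48315633 = 126491971
  C(39) = 1 + 126491971 + 78176337 = 204668309
  C(40) = 1 + 204668309 + 126491971 = 331160281
  C(41) = 1 + 331160281 + 204668309 = 535828591
  C(42) = 1 + 535828591 + 331160281 = 866988873
  C(43) = 1 + 866988873 + 535828591 = 1402817465
  C(44) = 1 + 1402817465 + 866988873 = 2269806339
  C(45) = 1 + 2269806339 + 1402817465 = 3672623805
  C(46) = 1 + 3672623805 + 2269806339 = 5942430145
  C(47) = 1 + 5942430145 + 3672623805 = 9615053951
  C(48) = 1 + 9615053951 + 5942430145 = 15557484097
  C(49) = 1 + 15557484097 + 9615053951 = 25172538049
  C(50) = 1 + 25172538049 + 15557484097 = 40730022147
  C(51) = 1 + 40730022147 + 25172538049 = 65902560197
  C(52) = 1 + 65902560197 + 40730022147 = 106632582345
  C(53) = 1 + 106632582345 + 65902560197 = 172535142543
  C(54) = 1 + 172535142543 + 106632582345 = 279167724889
Total calls for fib(54) = 279167724889


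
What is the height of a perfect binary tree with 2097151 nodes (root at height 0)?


A perfect binary tree with 2097151 nodes:
  2097151 = 2^21 - 1
  Levels: 0, 1, ..., 20
  Height = 20


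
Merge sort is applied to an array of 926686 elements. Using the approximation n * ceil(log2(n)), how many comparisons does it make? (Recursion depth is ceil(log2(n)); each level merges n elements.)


Merge sort divides the array into halves recursively.
Number of levels = ceil(log2(926686)) = 20
At each level, approximately n = 926686 comparisons are needed for merging.
Total comparisons ~ n * ceil(log2(n)) = 926686 * 20 = 18533720


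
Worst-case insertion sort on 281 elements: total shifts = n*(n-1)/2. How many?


Sum of shifts = 1 + 2 + 3 + ... + 280
= 281 * 280 / 2
= 78680 / 2
= 39340


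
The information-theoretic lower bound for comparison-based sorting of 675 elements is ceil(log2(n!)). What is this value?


A binary decision tree of height h has at most 2^h leaves and needs at least n! of them, so h >= ceil(log2(n!)).
675! is far too large to multiply out, so use Stirling's series:
  ln(n!) ~ n ln n - n + (1/2) ln(2 pi n) + 1/(12n)  (error below 1/(360 n^3), negligible here)
  ln(675) = 6.5147127
  n ln n = 675 * 6.5147127 = 4397.4311
  (1/2) ln(2 pi * 675) = (1/2) ln(4241.1501) = 4.1763
  1/(12*675) = 0.0001
  ln(675!) ~ 4397.4311 - 675 + 4.1763 + 0.0001 = 3726.6075
Convert to base 2: log2(675!) = 3726.6075 / ln 2 = 3726.6075 / 0.69314718 = 5376.3582
ceil(5376.3582) = 5377


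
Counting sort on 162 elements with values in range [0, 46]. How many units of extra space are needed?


Output array size: 162 (to store sorted result)
Count array size: 47 (one slot per possible value, range 0 to 46)
Total extra space = 162 + 47 = 209


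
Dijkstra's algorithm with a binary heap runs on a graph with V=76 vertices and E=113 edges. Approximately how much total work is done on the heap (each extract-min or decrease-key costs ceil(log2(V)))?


Dijkstra with a binary heap: each vertex is extracted once, each edge may relax once.
Each heap operation costs O(log V).
V + E = 76 + 113 = 189
ceil(log2(76)) = 7 (since 2^6 = 64 < 76 <= 128 = 2^7)
Total heap work = (V+E) * ceil(log2(V)) = 189 * 7 = 1323


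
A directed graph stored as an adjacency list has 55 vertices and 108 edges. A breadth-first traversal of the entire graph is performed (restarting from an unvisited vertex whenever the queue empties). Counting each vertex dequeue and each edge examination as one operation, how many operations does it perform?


A full BFS traversal dequeues each vertex once and examines each edge once.
Vertex visits: 55
Edge visits: 108
V + E = 55 + 108 = 163


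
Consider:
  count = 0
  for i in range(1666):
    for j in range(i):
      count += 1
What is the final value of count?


For each i, the inner loop runs i times:
  i=0: inner runs 0 times
  i=1: inner runs 1 time
  i=2: inner runs 2 times
  i=3: inner runs 3 times
  i=4: inner runs 4 times
  i=5: inner runs 5 times
  i=6: inner runs 6 times
  i=7: inner runs 7 times
  ...
Total = 0 + 1 + 2 + ... + 1665 = 1666*(1666-1)/2 = 1386945


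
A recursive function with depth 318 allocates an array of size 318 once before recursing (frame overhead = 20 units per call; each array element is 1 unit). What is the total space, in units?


Array allocation: 318 units (allocated once)
Stack frames: 318 deep * 20 per frame = 6360 units
Total = 318 + 6360 = 6678


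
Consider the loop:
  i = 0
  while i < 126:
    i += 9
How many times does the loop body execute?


Starting at i = 0, each iteration adds 9.
Iterations until i >= 126:
  Iteration 1: i = 0 -> i = 9
  Iteration 2: i = 9 -> i = 18
  Iteration 3: i = 18 -> i = 27
  Iteration 4: i = 27 -> i = 36
  Iteration 5: i = 36 -> i = 45
  Iteration 6: i = 45 -> i = 54
  Iteration 7: i = 54 -> i = 63
  Iteration 8: i = 63 -> i = 72
  ... continuing ...
Total iterations = ceil(126/9) = 14


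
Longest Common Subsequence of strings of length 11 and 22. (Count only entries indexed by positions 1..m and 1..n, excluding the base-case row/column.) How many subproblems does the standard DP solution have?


DP table indexed by positions in both strings.
First string: 11 positions
Second string: 22 positions
Total = 11 * 22 = 242


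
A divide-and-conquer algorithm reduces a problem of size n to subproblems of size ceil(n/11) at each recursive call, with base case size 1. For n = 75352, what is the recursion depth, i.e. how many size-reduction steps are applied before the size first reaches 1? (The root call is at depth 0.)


Each step divides the size by 11 (rounding up); after k steps the size is ceil(n/11^k), which equals 1 exactly when 11^k >= n.
So the depth is the smallest k with 11^k >= 75352, i.e. ceil(log_11(75352)).
11^4 = 14641 < 75352 <= 161051 = 11^5
Recursion depth = 5


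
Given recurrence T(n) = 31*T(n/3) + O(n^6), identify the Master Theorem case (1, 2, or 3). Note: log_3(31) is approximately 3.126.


Master Theorem parameters: a=31, b=3, c=6
log_b(a) = 3.126
Compare b^c with a: 3^6 = 729 > 31, so c > log_b(a).
Comparing c=6 vs log_b(a)=3.126:
6 > 3.126 => Case 3
Result: T(n) = O(n^6)
Master Theorem case = 3


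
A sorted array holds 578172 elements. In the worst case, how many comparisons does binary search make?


Halving sequence: 578172 -> 289086 -> 144543 -> 72271 -> 36135 -> 18067 -> 9033 -> 4516 -> 2258 -> 1129 -> 564 -> 282 -> 141 -> 70 -> 35 -> 17 -> 8 -> 4 -> 2 -> 1
Number of halvings = 19
Max comparisons = 19 + 1 = 20


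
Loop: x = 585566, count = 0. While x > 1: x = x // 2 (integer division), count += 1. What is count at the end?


The variable x halves each step:
x = 585566 -> 292783 -> 146391 -> 73195 -> 36597 -> 18298 -> 9149 -> 4574 -> 2287 -> 1143 -> 571 -> 285 -> 142 -> 71 -> 35 -> 17 -> 8 -> 4 -> 2 -> 1
Number of halvings = floor(log2(585566)) = 19


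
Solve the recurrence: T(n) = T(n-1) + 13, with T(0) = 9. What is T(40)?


Unrolling the recurrence:
T(40) = T(39) + 13
       = T(38) + 13 + 13
       = T(37) + 13*3
       ...
       = T(0) + 13*40
       = 9 + 520 = 529


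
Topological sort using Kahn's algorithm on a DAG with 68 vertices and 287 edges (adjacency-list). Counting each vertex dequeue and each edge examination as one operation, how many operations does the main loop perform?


Kahn's algorithm:
  1. Compute in-degrees: O(V + E)
  2. Process queue: each vertex dequeued once (O(V))
     each edge examined once (O(E))
Total = V + E = 68 + 287 = 355


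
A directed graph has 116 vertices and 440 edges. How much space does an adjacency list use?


Adjacency list: one list head per vertex + one entry per edge
Vertex heads: 116
Edge entries: 440
Total = 116 + 440 = 556


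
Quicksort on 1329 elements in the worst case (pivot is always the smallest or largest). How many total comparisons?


In the worst case, each partition step picks the worst pivot:
  Partition 1: 1328 comparisons (n-1 elements to compare)
  Partition 2: 1327 comparisons
  Partition 3: 1326 comparisons
  Partition 4: 1325 comparisons
  Partition 5: 1324 comparisons
  ...
  Last partition: 0 comparisons
Total = (n-1) + (n-2) + ... + 1 + 0 = n*(n-1)/2
= 1329*1328/2 = 882456


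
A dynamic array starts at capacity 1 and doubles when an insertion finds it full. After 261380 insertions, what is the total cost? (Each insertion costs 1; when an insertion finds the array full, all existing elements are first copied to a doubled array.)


Insertion cost: 261380 (one per element)
Resizes occur just before inserting elements 2, 3, 5, 9, ...
Elements copied at each resize: 1 + 2 + 4 + 8 + 16 + 32 + 64 + 128 + 256 + 512 + 1024 + 2048 + 4096 + 8192 + 16384 + 32768 + 65536 + 131072
Sum of copies = 262143 (geometric series: 2^k - 1)
Total = 261380 + 262143 = 523523


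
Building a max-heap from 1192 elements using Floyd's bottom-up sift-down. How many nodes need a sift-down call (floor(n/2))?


In a heap of 1192 elements (0-indexed array):
  Last element index: 1191
  Parent of last element: floor((1191 - 1) / 2) = 595
  Internal nodes: indices 0 to 595
  Count = floor(1192/2) = 596


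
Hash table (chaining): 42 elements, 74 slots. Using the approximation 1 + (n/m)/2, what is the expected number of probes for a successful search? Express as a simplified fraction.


Computing expected probes:
alpha = 42/74
= 1 + alpha/2
= 1 + 42/(2*74)
= (2*74 + 42) / (2*74)
= 190/148 = 95/74


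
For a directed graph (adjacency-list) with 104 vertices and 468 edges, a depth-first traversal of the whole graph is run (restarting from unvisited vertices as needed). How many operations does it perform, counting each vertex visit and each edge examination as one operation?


A full DFS traversal visits each vertex once and examines each edge once.
V = 104
E = 468
Sum = 104 + 468 = 572


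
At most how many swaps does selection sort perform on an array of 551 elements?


Each of the 550 passes places one element in its final position.
Pass 1: swap minimum into position 0
Pass 2: swap minimum of remaining into position 1
...
Pass 550: last two elements, one swap
Maximum swaps = 551 - 1 = 550


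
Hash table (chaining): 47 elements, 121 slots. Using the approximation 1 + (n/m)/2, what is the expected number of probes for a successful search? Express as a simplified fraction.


Computing expected probes:
alpha = 47/121
= 1 + alpha/2
= 1 + 47/(2*121)
= (2*121 + 47) / (2*121)
= 289/242


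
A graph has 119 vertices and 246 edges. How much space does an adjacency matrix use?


Adjacency matrix: V x V grid of entries
Space = V^2 = 119^2 = 119 * 119 = 14161


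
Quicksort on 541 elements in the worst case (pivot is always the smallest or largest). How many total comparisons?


In the worst case, each partition step picks the worst pivot:
  Partition 1: 540 comparisons (n-1 elements to compare)
  Partition 2: 539 comparisons
  Partition 3: 538 comparisons
  Partition 4: 537 comparisons
  Partition 5: 536 comparisons
  ...
  Last partition: 0 comparisons
Total = (n-1) + (n-2) + ... + 1 + 0 = n*(n-1)/2
= 541*540/2 = 146070


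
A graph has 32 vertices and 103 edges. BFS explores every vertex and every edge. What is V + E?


A full BFS traversal dequeues each vertex once and examines each edge once.
Vertex visits: 32
Edge visits: 103
V + E = 32 + 103 = 135


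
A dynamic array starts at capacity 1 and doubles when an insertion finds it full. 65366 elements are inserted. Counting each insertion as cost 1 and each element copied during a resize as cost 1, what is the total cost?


n = 65366
Insertion costs: 65366
Resizes copy 1, 2, 4, ... up to the largest power of 2 that is <= n-1 = 65365, i.e. 32768.
Copy costs = 1 + 2 + 4 + 8 + 16 + 32 + 64 + 128 + 256 + 512 + 1024 + 2048 + 4096 + 8192 + 16384 + 32768 = 65535
Total = 65366 + 65535 = 130901


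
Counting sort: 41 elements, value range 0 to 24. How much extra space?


n = 41 (output array)
k = 25 (count array for 25 distinct values)
Extra space = 41 + 25 = 66


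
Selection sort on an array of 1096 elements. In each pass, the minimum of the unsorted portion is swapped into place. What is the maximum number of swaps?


Selection sort performs one swap per pass:
  Pass 1: find min in positions 0 to 1095, swap with position 0
  Pass 2: find min in positions 1 to 1095, swap with position 1
  Pass 3: find min in positions 2 to 1095, swap with position 2
  Pass 4: find min in positions 3 to 1095, swap with position 3
  Pass 5: find min in positions 4 to 1095, swap with position 4
  ... (1090 more passes)
Total passes (and swaps) = n - 1 = 1096 - 1 = 1095


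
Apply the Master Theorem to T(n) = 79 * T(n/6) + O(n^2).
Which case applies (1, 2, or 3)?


The Master Theorem: T(n) = a*T(n/b) + O(n^c)
  a = 79, b = 6, c = 2
log_b(a) = log_6(79) ~ 2.439
Compare b^c with a: 6^2 = 36 < 79, so c < log_b(a).
Since c < log_b(a), Case 1 applies.
T(n) = O(n^(log_6 79)) ~ O(n^2.439)
Master Theorem case = 1


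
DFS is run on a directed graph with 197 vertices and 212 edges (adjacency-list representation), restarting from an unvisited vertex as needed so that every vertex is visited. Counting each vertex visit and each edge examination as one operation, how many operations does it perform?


A full DFS traversal processes each vertex exactly once (push/pop on stack).
Each directed edge is examined once.
V = 197, E = 212
V + E = 409


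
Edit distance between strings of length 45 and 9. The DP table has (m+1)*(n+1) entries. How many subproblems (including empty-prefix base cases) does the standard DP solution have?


The table includes base cases (empty prefixes).
Rows: (m+1) = 46
Columns: (n+1) = 10
Total = 46 * 10 = 460


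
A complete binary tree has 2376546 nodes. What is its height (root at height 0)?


In a complete binary tree, level k holds nodes 2^k .. 2^(k+1)-1 (1-indexed).
Height = floor(log2(n)) = floor(log2(2376546)) = 21
Check: 2^21 = 2097152 <= 2376546 < 4194304 = 2^22


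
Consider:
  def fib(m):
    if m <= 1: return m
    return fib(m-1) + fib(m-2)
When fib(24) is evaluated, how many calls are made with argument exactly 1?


Let N(m) = number of times fib(m) is called while evaluating fib(24).
N(24) = 1 (the initial call).
N(23) = 1 (only fib(24) calls it).
For 1 <= m <= 22: fib(m) is called by fib(m+1) and fib(m+2), so
  N(m) = N(m+1) + N(m+2).
fib(0) is called only by fib(2), so N(0) = N(2).
Walk down from m=24:
  N(24)=1, N(23)=1, N(22)=2, N(21)=3, N(20)=5, N(19)=8, N(18)=13, N(17)=21, N(16)=34, N(15)=55, N(14)=89, N(13)=144, N(12)=233, N(11)=377, N(10)=610, N(9)=987, N(8)=1597, N(7)=2584, N(6)=4181, N(5)=6765, N(4)=10946, N(3)=17711, N(2)=28657, N(1)=46368
N(1) = 46368


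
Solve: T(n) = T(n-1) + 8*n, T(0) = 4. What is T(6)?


Expanding the recurrence:
T(6) = T(5) + 8*6
       = T(4) + 8*5 + 8*6
       ...
       = T(0) + 8*(1 + 2 + ... + 6)
       = 4 + 8 * 6*7/2
       = 4 + 8 * 21
       = 4 + 168 = 172


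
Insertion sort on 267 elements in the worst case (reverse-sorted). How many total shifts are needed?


In the worst case (reverse-sorted), each element shifts past all previous:
  Element 1: 1 shifts
  Element 2: 2 shifts
  Element 3: 3 shifts
  Element 4: 4 shifts
  Element 5: 5 shifts
  ...
  Element 266: 266 shifts
Total = 1 + 2 + ... + 266
= 267*(267-1)/2 = 35511


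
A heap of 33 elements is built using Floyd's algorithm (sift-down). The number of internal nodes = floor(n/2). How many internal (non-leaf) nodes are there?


Leaf nodes occupy roughly half the array.
Sift-down is called for each internal node, starting from the last one.
Internal nodes = floor(n/2) = floor(33/2) = 16


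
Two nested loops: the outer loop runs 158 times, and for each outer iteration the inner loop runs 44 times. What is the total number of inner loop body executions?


Outer loop: 158 iterations
Inner loop: 44 iterations per outer iteration
Total = 158 * 44 = 6952


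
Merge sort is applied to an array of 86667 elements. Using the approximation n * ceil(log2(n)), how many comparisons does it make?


Merge sort divides the array into halves recursively.
Number of levels = ceil(log2(86667)) = 17
At each level, approximately n = 86667 comparisons are needed for merging.
Total comparisons ~ n * ceil(log2(n)) = 86667 * 17 = 1473339


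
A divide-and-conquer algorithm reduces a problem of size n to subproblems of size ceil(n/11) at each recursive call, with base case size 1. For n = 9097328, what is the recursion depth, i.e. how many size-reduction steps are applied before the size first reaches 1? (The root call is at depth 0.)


Each step divides the size by 11 (rounding up); after k steps the size is ceil(n/11^k), which equals 1 exactly when 11^k >= n.
So the depth is the smallest k with 11^k >= 9097328, i.e. ceil(log_11(9097328)).
11^6 = 1771561 < 9097328 <= 19487171 = 11^7
Recursion depth = 7


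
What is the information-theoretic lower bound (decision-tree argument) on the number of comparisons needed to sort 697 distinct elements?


A binary decision tree of height h has at most 2^h leaves and needs at least n! of them, so h >= ceil(log2(n!)).
697! is far too large to multiply out, so use Stirling's series:
  ln(n!) ~ n ln n - n + (1/2) ln(2 pi n) + 1/(12n)  (error below 1/(360 n^3), negligible here)
  ln(697) = 6.5467854
  n ln n = 697 * 6.5467854 = 4563.1094
  (1/2) ln(2 pi * 697) = (1/2) ln(4379.3802) = 4.1923
  1/(12*697) = 0.0001
  ln(697!) ~ 4563.1094 - 697 + 4.1923 + 0.0001 = 3870.3018
Convert to base 2: log2(697!) = 3870.3018 / ln 2 = 3870.3018 / 0.69314718 = 5583.6652
ceil(5583.6652) = 5584


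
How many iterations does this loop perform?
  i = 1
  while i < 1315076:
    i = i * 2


The loop variable doubles each iteration:
i = 1 -> 2 -> 4 -> 8 -> 16 -> 32 -> 64 -> 128 -> 256 -> 512 -> 1024 -> 2048 -> 4096 -> 8192 -> 16384 -> 32768 -> 65536 -> 131072 -> 262144 -> 524288 -> 1048576 -> 2097152 (stop, 2097152 >= 1315076)
Number of doublings = ceil(log2(1315076)) = 21


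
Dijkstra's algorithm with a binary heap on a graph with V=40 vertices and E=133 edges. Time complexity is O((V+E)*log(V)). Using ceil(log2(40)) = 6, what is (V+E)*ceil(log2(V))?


Dijkstra with a binary heap: each vertex is extracted once, each edge may relax once.
Each heap operation costs O(log V).
V + E = 40 + 133 = 173
ceil(log2(40)) = 6 (since 2^5 = 32 < 40 <= 64 = 2^6)
Total heap work = (V+E) * ceil(log2(V)) = 173 * 6 = 1038


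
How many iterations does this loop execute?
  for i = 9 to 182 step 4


The loop variable i takes values starting at 9 and increments by 4 each iteration.
Sequence: i = 9, 13, 17, 21, 25, 29, 33, 37, 41, ...
The upper bound 182 is inclusive, so the count is floor((last - first) / step) + 1:
floor((182 - 9) / 4) + 1 = floor(173/4) + 1 = 43 + 1 = 44


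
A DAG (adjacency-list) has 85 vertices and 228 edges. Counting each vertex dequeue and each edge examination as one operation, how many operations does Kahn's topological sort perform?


V = 85 (vertex processing)
E = 228 (edge processing)
V + E = 85 + 228 = 313


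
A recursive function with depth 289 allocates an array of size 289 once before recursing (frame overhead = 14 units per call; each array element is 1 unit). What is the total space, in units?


Array allocation: 289 units (allocated once)
Stack frames: 289 deep * 14 per frame = 4046 units
Total = 289 + 4046 = 4335


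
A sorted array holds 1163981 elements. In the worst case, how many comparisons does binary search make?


Halving sequence: 1163981 -> 581990 -> 290995 -> 145497 -> 72748 -> 36374 -> 18187 -> 9093 -> 4546 -> 2273 -> 1136 -> 568 -> 284 -> 142 -> 71 -> 35 -> 17 -> 8 -> 4 -> 2 -> 1
Number of halvings = 20
Max comparisons = 20 + 1 = 21


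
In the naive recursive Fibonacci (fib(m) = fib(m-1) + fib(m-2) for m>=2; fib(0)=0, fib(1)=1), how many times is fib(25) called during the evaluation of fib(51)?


Let N(m) = number of times fib(m) is called while evaluating fib(51).
N(51) = 1 (the initial call).
N(50) = 1 (only fib(51) calls it).
For 1 <= m <= 49: fib(m) is called by fib(m+1) and fib(m+2), so
  N(m) = N(m+1) + N(m+2).
fib(0) is called only by fib(2), so N(0) = N(2).
Walk down from m=51:
  N(51)=1, N(50)=1, N(49)=2, N(48)=3, N(47)=5, N(46)=8, N(45)=13, N(44)=21, N(43)=34, N(42)=55, N(41)=89, N(40)=144, N(39)=233, N(38)=377, N(37)=610, N(36)=987, N(35)=1597, N(34)=2584, N(33)=4181, N(32)=6765, N(31)=10946, N(30)=17711, N(29)=28657, N(28)=46368, N(27)=75025, N(26)=121393, N(25)=196418
N(25) = 196418


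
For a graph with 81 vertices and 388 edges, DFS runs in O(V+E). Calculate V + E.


A full DFS traversal visits each vertex once and examines each edge once.
V = 81
E = 388
Sum = 81 + 388 = 469


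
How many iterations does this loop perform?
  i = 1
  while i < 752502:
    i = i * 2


The loop variable doubles each iteration:
i = 1 -> 2 -> 4 -> 8 -> 16 -> 32 -> 64 -> 128 -> 256 -> 512 -> 1024 -> 2048 -> 4096 -> 8192 -> 16384 -> 32768 -> 65536 -> 131072 -> 262144 -> 524288 -> 1048576 (stop, 1048576 >= 752502)
Number of doublings = ceil(log2(752502)) = 20


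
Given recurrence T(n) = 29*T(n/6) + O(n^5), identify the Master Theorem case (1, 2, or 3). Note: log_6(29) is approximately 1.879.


Master Theorem parameters: a=29, b=6, c=5
log_b(a) = 1.879
Compare b^c with a: 6^5 = 7776 > 29, so c > log_b(a).
Comparing c=5 vs log_b(a)=1.879:
5 > 1.879 => Case 3
Result: T(n) = O(n^5)
Master Theorem case = 3


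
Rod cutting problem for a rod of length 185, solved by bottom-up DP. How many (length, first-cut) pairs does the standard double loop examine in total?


For each subproblem length i = 1..185, the inner loop considers i possible first cuts.
Total = 1 + 2 + ... + 185
= 185*(185+1)/2
= 185*186/2 = 17205


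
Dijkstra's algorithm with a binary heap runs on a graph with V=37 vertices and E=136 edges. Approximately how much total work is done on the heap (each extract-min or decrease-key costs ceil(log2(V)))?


Dijkstra with a binary heap: each vertex is extracted once, each edge may relax once.
Each heap operation costs O(log V).
V + E = 37 + 136 = 173
ceil(log2(37)) = 6 (since 2^5 = 32 < 37 <= 64 = 2^6)
Total heap work = (V+E) * ceil(log2(V)) = 173 * 6 = 1038


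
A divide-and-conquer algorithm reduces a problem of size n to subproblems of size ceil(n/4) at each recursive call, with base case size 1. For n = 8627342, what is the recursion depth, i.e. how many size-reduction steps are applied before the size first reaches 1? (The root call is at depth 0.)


Each step divides the size by 4 (rounding up); after k steps the size is ceil(n/4^k), which equals 1 exactly when 4^k >= n.
So the depth is the smallest k with 4^k >= 8627342, i.e. ceil(log_4(8627342)).
4^11 = 4194304 < 8627342 <= 16777216 = 4^12
Recursion depth = 12


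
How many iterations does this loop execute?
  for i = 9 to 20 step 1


The loop variable i takes values starting at 9 and increments by 1 each iteration.
Sequence: i = 9, 10, 11, 12, 13, 14, 15, 16, 17, ...
The upper bound 20 is inclusive, so the count is floor((last - first) / step) + 1:
floor((20 - 9) / 1) + 1 = floor(11/1) + 1 = 11 + 1 = 12


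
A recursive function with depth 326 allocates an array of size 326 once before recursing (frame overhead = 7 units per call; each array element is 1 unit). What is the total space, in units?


Array allocation: 326 units (allocated once)
Stack frames: 326 deep * 7 per frame = 2282 units
Total = 326 + 2282 = 2608


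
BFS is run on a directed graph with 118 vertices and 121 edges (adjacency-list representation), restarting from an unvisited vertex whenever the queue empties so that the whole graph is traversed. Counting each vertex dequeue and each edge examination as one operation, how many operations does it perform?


A full BFS traversal dequeues each vertex exactly once and examines each directed edge exactly once.
V = 118 (vertex processing cost)
E = 121 (edge examination cost)
Total operations proportional to V + E = 118 + 121 = 239


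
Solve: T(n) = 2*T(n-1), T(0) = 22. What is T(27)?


Unrolling:
T(27) = 2*T(26) = 2^2*T(25) = ... = 2^27*T(0)
= 2^27 * 22
= 134217728 * 22 = 2952790016


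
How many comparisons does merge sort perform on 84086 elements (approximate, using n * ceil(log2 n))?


Recursion depth: ceil(log2(84086)) = 17
Each recursion level merges n = 84086 elements
Total = 84086 * 17 = 1429462


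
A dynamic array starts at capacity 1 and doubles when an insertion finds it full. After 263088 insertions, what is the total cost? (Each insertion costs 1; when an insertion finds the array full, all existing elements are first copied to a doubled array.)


Insertion cost: 263088 (one per element)
Resizes occur just before inserting elements 2, 3, 5, 9, ...
Elements copied at each resize: 1 + 2 + 4 + 8 + 16 + 32 + 64 + 128 + 256 + 512 + 1024 + 2048 + 4096 + 8192 + 16384 + 32768 + 65536 + 131072 + 262144
Sum of copies = 524287 (geometric series: 2^k - 1)
Total = 263088 + 524287 = 787375


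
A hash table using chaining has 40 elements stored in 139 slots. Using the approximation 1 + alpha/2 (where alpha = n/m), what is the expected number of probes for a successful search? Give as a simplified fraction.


Load factor alpha = n/m = 40/139
Expected probes = 1 + alpha/2 = 1 + 40/(2*139)
= 1 + 40/278
= 278/278 + 40/278
= 318/278
Simplify: 159/139


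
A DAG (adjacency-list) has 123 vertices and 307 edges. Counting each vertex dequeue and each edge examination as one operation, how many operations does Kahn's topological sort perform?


V = 123 (vertex processing)
E = 307 (edge processing)
V + E = 123 + 307 = 430


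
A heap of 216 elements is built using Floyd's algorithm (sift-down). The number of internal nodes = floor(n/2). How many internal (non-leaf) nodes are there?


Leaf nodes occupy roughly half the array.
Sift-down is called for each internal node, starting from the last one.
Internal nodes = floor(n/2) = floor(216/2) = 108


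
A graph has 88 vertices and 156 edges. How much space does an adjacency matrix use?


Adjacency matrix: V x V grid of entries
Space = V^2 = 88^2 = 88 * 88 = 7744


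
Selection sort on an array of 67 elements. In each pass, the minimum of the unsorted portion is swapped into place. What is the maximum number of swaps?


Selection sort performs one swap per pass:
  Pass 1: find min in positions 0 to 66, swap with position 0
  Pass 2: find min in positions 1 to 66, swap with position 1
  Pass 3: find min in positions 2 to 66, swap with position 2
  Pass 4: find min in positions 3 to 66, swap with position 3
  Pass 5: find min in positions 4 to 66, swap with position 4
  ... (61 more passes)
Total passes (and swaps) = n - 1 = 67 - 1 = 66


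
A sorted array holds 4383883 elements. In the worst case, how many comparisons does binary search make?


Halving sequence: 4383883 -> 2191941 -> 1095970 -> 547985 -> 273992 -> 136996 -> 68498 -> 34249 -> 17124 -> 8562 -> 4281 -> 2140 -> 1070 -> 535 -> 267 -> 133 -> 66 -> 33 -> 16 -> 8 -> 4 -> 2 -> 1
Number of halvings = 22
Max comparisons = 22 + 1 = 23


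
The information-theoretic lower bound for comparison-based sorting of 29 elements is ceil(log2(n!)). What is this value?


A binary decision tree of height h has at most 2^h leaves and needs at least n! of them, so h >= ceil(log2(n!)).
Compute 29! as a running product:
  x2 = 2, x3 = 6, x4 = 24, x5 = 120
  x6 = 720, x7 = 5040, x8 = 40320, x9 = 362880
  x10 = 3628800, x11 = 39916800, x12 = 479001600, x13 = 6227020800
  x14 = 87178291200, x15 = 1307674368000, x16 = 20922789888000, x17 = 355687428096000
  x18 = 6402373705728000, x19 = 121645100408832000, x20 = 2432902008176640000, x21 = 51090942171709440000
  x22 = 1124000727777607680000, x23 = 25852016738884976640000, x24 = 620448401733239439360000, x25 = 15511210043330985984000000
  x26 = 403291461126605635584000000, x27 = 10888869450418352160768000000, x28 = 304888344611713860501504000000, x29 = 8841761993739701954543616000000
29! = 8841761993739701954543616000000
Bracket between powers of 2:
  2^102 = 5070602400912917605986812821504 < 8841761993739701954543616000000 <= 10141204801825835211973625643008 = 2^103
So ceil(log2(29!)) = 103


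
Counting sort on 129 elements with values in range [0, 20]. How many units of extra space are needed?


Output array size: 129 (to store sorted result)
Count array size: 21 (one slot per possible value, range 0 to 20)
Total extra space = 129 + 21 = 150


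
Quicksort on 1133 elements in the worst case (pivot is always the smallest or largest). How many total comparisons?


In the worst case, each partition step picks the worst pivot:
  Partition 1: 1132 comparisons (n-1 elements to compare)
  Partition 2: 1131 comparisons
  Partition 3: 1130 comparisons
  Partition 4: 1129 comparisons
  Partition 5: 1128 comparisons
  ...
  Last partition: 0 comparisons
Total = (n-1) + (n-2) + ... + 1 + 0 = n*(n-1)/2
= 1133*1132/2 = 641278
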